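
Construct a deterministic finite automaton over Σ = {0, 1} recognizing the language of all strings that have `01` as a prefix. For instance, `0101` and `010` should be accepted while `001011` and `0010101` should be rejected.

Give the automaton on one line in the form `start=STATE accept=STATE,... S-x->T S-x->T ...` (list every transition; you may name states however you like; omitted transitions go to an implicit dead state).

Walk along `01` while the input agrees: from q0 take `0` to q1, and so on. Any deviation drops to the rejecting sink q3. Once q2 is reached the prefix is confirmed and every continuation is accepted.
A 4-state machine:
        0   1  
>  q0   q1  q3 
   q1   q3  q2 
 * q2   q2  q2 
   q3   q3  q3 
(> = start, * = accepting)

start=q0 accept=q2 q0-0->q1 q0-1->q3 q1-0->q3 q1-1->q2 q2-0->q2 q2-1->q2 q3-0->q3 q3-1->q3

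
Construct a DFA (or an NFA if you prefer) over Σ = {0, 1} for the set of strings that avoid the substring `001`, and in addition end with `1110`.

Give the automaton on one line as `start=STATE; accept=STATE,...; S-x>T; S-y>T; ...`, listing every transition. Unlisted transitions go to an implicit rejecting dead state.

start=q0; accept=q6; q0-0>q1; q0-1>q2; q1-0>q3; q1-1>q2; q2-0>q1; q2-1>q4; q3-0>q3; q3-1>q3; q4-0>q1; q4-1>q5; q5-0>q6; q5-1>q5; q6-0>q3; q6-1>q2

Run two small machines in parallel and take their product. One (4 states) tracks partial matches of the forbidden pattern `001`; the other (5 states) tracks how much of the suffix `1110` has currently been matched. Each combined state is a pair, one component from each; accept when both components accept. Equivalent product states are then merged.
7 states suffice.
        0   1  
>  q0   q1  q2 
   q1   q3  q2 
   q2   q1  q4 
   q3   q3  q3 
   q4   q1  q5 
   q5   q6  q5 
 * q6   q3  q2 
(> = start, * = accepting)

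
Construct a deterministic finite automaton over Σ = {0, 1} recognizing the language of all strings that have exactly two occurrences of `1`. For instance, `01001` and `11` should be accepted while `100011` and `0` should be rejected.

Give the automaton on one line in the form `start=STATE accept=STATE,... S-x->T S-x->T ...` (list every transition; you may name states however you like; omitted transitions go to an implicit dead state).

start=s0 accept=s2 s0-0->s0 s0-1->s1 s1-0->s1 s1-1->s2 s2-0->s2 s2-1->s3 s3-0->s3 s3-1->s3

Count `1`s, saturating at 3: states s0 through s2 mean 0 through 2 `1`s seen; s3 means more than 2. Each `1` increments (capped at s3); other symbols loop. Accept from {s2}.
With 4 states:
        0   1  
>  s0   s0  s1 
   s1   s1  s2 
 * s2   s2  s3 
   s3   s3  s3 
(> = start, * = accepting)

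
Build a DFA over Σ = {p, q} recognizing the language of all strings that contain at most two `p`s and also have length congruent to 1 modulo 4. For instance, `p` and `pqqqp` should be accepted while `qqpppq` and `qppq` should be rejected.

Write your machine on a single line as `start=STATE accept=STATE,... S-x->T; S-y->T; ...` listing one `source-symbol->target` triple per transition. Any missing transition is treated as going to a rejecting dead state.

start=S0; accept=S1,S2,S14; S0-p->S1; S0-q->S2; S1-p->S3; S1-q->S4; S2-p->S4; S2-q->S5; S3-p->S6; S3-q->S7; S4-p->S7; S4-q->S8; S5-p->S8; S5-q->S9; S6-p->S10; S6-q->S10; S7-p->S10; S7-q->S11; S8-p->S11; S8-q->S12; S9-p->S12; S9-q->S0; S10-p->S13; S10-q->S13; S11-p->S13; S11-q->S14; S12-p->S14; S12-q->S1; S13-p->S15; S13-q->S15; S14-p->S15; S14-q->S3; S15-p->S6; S15-q->S6

Run two small machines in parallel and take their product. One (4 states) tracks the count of `p`s, saturating at 3; the other (4 states) tracks the input length modulo 4. Each combined state is a pair, one component from each; accept when both components accept.
With 16 states:
          p    q  
>  S0     S1   S2 
 * S1     S3   S4 
 * S2     S4   S5 
   S3     S6   S7 
   S4     S7   S8 
   S5     S8   S9 
   S6    S10  S10 
   S7    S10  S11 
   S8    S11  S12 
   S9    S12   S0 
   S10   S13  S13 
   S11   S13  S14 
   S12   S14   S1 
   S13   S15  S15 
 * S14   S15   S3 
   S15    S6   S6 
(> = start, * = accepting)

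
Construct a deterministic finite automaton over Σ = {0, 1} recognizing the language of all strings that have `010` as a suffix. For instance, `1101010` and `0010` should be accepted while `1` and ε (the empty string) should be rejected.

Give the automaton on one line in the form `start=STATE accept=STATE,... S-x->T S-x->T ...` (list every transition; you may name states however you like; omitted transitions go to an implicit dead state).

Remember how much of `010` the current input suffix matches. State A means no match yet; B means the last symbol is `0`; C means the last 2 symbols are `01`; D means the last 3 symbols are `010`. Only D accepts. On a mismatch, fall back to the longest proper suffix that is still a prefix of `010`.
A 4-state machine:
       0  1 
>  A   B  A 
   B   B  C 
   C   D  A 
 * D   B  C 
(> = start, * = accepting)

start=A accept=D A-0->B A-1->A B-0->B B-1->C C-0->D C-1->A D-0->B D-1->C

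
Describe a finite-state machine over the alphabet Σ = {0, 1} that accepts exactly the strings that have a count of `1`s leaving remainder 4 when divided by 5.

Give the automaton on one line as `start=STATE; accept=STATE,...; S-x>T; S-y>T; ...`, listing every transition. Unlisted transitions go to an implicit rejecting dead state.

The only thing that matters is how many `1`s have appeared, reduced mod 5. Use one state per residue: q0 for 0, …, q4 for 4. Reading `1` moves to the next residue; anything else stays put. q4 is accepting.
A 5-state machine:
        0   1  
>  q0   q0  q1 
   q1   q1  q2 
   q2   q2  q3 
   q3   q3  q4 
 * q4   q4  q0 
(> = start, * = accepting)

start=q0; accept=q4; q0-0>q0; q0-1>q1; q1-0>q1; q1-1>q2; q2-0>q2; q2-1>q3; q3-0>q3; q3-1>q4; q4-0>q4; q4-1>q0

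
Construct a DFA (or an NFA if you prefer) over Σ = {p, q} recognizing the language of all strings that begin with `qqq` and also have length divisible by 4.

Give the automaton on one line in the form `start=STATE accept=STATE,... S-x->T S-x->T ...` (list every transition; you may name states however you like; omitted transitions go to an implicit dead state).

Build one automaton per condition and run them in lockstep. One (5 states) tracks whether the input so far still matches the prefix `qqq`; the other (4 states) tracks the input length modulo 4. Each combined state is a pair, one component from each; accept when both components accept. Minimizing collapses redundant product states.
        p   q  
>  S0   S1  S2 
   S1   S1  S1 
   S2   S1  S3 
   S3   S1  S4 
   S4   S5  S5 
 * S5   S6  S6 
   S6   S7  S7 
   S7   S4  S4 
(> = start, * = accepting)

start=S0 accept=S5 S0-p->S1 S0-q->S2 S1-p->S1 S1-q->S1 S2-p->S1 S2-q->S3 S3-p->S1 S3-q->S4 S4-p->S5 S4-q->S5 S5-p->S6 S5-q->S6 S6-p->S7 S6-q->S7 S7-p->S4 S7-q->S4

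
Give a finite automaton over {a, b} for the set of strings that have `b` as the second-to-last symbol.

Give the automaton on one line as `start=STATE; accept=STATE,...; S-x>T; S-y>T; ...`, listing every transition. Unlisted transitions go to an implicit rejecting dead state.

start=S0; accept=S5,S6; S0-a>S1; S0-b>S2; S1-a>S3; S1-b>S4; S2-a>S5; S2-b>S6; S3-a>S3; S3-b>S4; S4-a>S5; S4-b>S6; S5-a>S3; S5-b>S4; S6-a>S5; S6-b>S6

Because acceptance depends on a position counted from the end, the machine has to buffer the most recent 2 symbols. Make each state the string of the last up-to-2 symbols read; on input `x` shift the window left and append `x`. Accept when the buffered window has length 2 and begins with `b`.
        a   b  
>  S0   S1  S2 
   S1   S3  S4 
   S2   S5  S6 
   S3   S3  S4 
   S4   S5  S6 
 * S5   S3  S4 
 * S6   S5  S6 
(> = start, * = accepting)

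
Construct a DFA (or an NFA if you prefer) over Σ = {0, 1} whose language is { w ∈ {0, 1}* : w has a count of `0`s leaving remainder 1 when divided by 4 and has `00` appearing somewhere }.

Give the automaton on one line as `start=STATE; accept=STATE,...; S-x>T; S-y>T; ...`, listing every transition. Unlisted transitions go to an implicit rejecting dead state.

start=A; accept=I; A-0>B; A-1>A; B-0>C; B-1>D; C-0>E; C-1>C; D-0>F; D-1>D; E-0>G; E-1>E; F-0>E; F-1>H; G-0>I; G-1>G; H-0>J; H-1>H; I-0>C; I-1>I; J-0>G; J-1>K; K-0>L; K-1>K; L-0>I; L-1>A

Build one automaton per condition and run them in lockstep. One (4 states) tracks the count of `0`s modulo 4; the other (3 states) tracks whether and how much of `00` has been seen. Each combined state is a pair, one component from each; accept when both components accept.
A 12-state machine:
       0  1 
>  A   B  A 
   B   C  D 
   C   E  C 
   D   F  D 
   E   G  E 
   F   E  H 
   G   I  G 
   H   J  H 
 * I   C  I 
   J   G  K 
   K   L  K 
   L   I  A 
(> = start, * = accepting)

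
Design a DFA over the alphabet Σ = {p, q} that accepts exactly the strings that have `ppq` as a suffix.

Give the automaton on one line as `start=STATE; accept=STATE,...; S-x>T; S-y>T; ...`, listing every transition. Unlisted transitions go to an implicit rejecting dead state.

Remember how much of `ppq` the current input suffix matches. State A means no match yet; B means the last symbol is `p`; C means the last 2 symbols are `pp`; D means the last 3 symbols are `ppq`. Only D accepts. On a mismatch, fall back to the longest proper suffix that is still a prefix of `ppq`.
A 4-state machine:
       p  q 
>  A   B  A 
   B   C  A 
   C   C  D 
 * D   B  A 
(> = start, * = accepting)

start=A; accept=D; A-p>B; A-q>A; B-p>C; B-q>A; C-p>C; C-q>D; D-p>B; D-q>A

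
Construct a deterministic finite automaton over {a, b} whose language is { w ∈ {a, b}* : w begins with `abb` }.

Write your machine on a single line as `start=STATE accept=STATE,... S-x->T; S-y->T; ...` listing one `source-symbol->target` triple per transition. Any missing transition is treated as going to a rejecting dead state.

start=S0; accept=S3; S0-a->S1; S0-b->S4; S1-a->S4; S1-b->S2; S2-a->S4; S2-b->S3; S3-a->S3; S3-b->S3; S4-a->S4; S4-b->S4

Walk along `abb` while the input agrees: from S0 take `a` to S1, and so on. Any deviation drops to the rejecting sink S4. Once S3 is reached the prefix is confirmed and every continuation is accepted.
With 5 states:
        a   b  
>  S0   S1  S4 
   S1   S4  S2 
   S2   S4  S3 
 * S3   S3  S3 
   S4   S4  S4 
(> = start, * = accepting)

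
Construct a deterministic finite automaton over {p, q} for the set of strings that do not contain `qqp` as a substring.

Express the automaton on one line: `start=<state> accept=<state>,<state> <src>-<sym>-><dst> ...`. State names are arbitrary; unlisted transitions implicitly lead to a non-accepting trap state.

This is the complement of 'contains `qqp`'. Use the same substring-matching states — A through D holding how much of `qqp` has just been matched — but flip the accepting set: everything except the trap D accepts.
With 4 states:
       p  q 
>* A   A  B 
 * B   A  C 
 * C   D  C 
   D   D  D 
(> = start, * = accepting)

start=A accept=A,B,C A-p->A A-q->B B-p->A B-q->C C-p->D C-q->C D-p->D D-q->D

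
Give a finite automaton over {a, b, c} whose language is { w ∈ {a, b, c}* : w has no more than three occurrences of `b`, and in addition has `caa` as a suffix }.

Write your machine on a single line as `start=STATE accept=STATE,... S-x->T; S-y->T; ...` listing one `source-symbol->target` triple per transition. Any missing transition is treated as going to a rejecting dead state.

Handle the two conditions separately and then intersect. The first has 5 states tracking the count of `b`s, saturating at 4; the second has 4 states tracking how much of the suffix `caa` has currently been matched. A product state is a pair (one from each), accepting exactly when both do.
A 20-state machine:
          a    b    c  
>  q0     q0   q1   q2 
   q1     q1   q3   q4 
   q2     q5   q1   q2 
   q3     q3   q6   q7 
   q4     q8   q3   q4 
   q5     q9   q1   q2 
   q6     q6  q10  q11 
   q7    q12   q6   q7 
   q8    q13   q3   q4 
 * q9     q0   q1   q2 
   q10   q10  q10  q14 
   q11   q15  q10  q11 
   q12   q16   q6   q7 
 * q13    q1   q3   q4 
   q14   q17  q10  q14 
   q15   q18  q10  q11 
 * q16    q3   q6   q7 
   q17   q19  q10  q14 
 * q18    q6  q10  q11 
   q19   q10  q10  q14 
(> = start, * = accepting)

start=q0; accept=q9,q13,q16,q18; q0-a->q0; q0-b->q1; q0-c->q2; q1-a->q1; q1-b->q3; q1-c->q4; q2-a->q5; q2-b->q1; q2-c->q2; q3-a->q3; q3-b->q6; q3-c->q7; q4-a->q8; q4-b->q3; q4-c->q4; q5-a->q9; q5-b->q1; q5-c->q2; q6-a->q6; q6-b->q10; q6-c->q11; q7-a->q12; q7-b->q6; q7-c->q7; q8-a->q13; q8-b->q3; q8-c->q4; q9-a->q0; q9-b->q1; q9-c->q2; q10-a->q10; q10-b->q10; q10-c->q14; q11-a->q15; q11-b->q10; q11-c->q11; q12-a->q16; q12-b->q6; q12-c->q7; q13-a->q1; q13-b->q3; q13-c->q4; q14-a->q17; q14-b->q10; q14-c->q14; q15-a->q18; q15-b->q10; q15-c->q11; q16-a->q3; q16-b->q6; q16-c->q7; q17-a->q19; q17-b->q10; q17-c->q14; q18-a->q6; q18-b->q10; q18-c->q11; q19-a->q10; q19-b->q10; q19-c->q14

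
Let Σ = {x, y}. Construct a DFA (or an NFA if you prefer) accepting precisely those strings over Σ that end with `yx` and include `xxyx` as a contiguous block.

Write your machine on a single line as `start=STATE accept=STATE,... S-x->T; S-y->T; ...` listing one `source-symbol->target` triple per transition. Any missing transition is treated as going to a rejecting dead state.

start=q0; accept=q4; q0-x->q1; q0-y->q0; q1-x->q2; q1-y->q0; q2-x->q2; q2-y->q3; q3-x->q4; q3-y->q0; q4-x->q5; q4-y->q6; q5-x->q5; q5-y->q6; q6-x->q4; q6-y->q6

Build one automaton per condition and run them in lockstep. One (3 states) tracks how much of the suffix `yx` has currently been matched; the other (5 states) tracks whether and how much of `xxyx` has been seen. Each combined state is a pair, one component from each; accept when both components accept. Equivalent product states are then merged.
7 states suffice.
        x   y  
>  q0   q1  q0 
   q1   q2  q0 
   q2   q2  q3 
   q3   q4  q0 
 * q4   q5  q6 
   q5   q5  q6 
   q6   q4  q6 
(> = start, * = accepting)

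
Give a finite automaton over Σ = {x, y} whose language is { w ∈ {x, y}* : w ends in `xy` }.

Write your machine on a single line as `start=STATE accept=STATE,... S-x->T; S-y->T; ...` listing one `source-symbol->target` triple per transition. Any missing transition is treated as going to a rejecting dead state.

start=S0; accept=S2; S0-x->S1; S0-y->S0; S1-x->S1; S1-y->S2; S2-x->S1; S2-y->S0

Remember how much of `xy` the current input suffix matches. State S0 means no match yet; S1 means the last symbol is `x`; S2 means the last 2 symbols are `xy`. Only S2 accepts. On a mismatch, fall back to the longest proper suffix that is still a prefix of `xy`.
3 states suffice.
        x   y  
>  S0   S1  S0 
   S1   S1  S2 
 * S2   S1  S0 
(> = start, * = accepting)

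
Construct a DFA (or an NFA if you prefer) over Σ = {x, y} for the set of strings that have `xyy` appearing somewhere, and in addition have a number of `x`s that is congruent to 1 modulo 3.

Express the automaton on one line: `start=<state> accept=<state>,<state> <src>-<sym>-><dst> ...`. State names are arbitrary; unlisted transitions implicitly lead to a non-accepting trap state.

start=q0 accept=q6 q0-x->q1 q0-y->q0 q1-x->q2 q1-y->q3 q2-x->q4 q2-y->q5 q3-x->q2 q3-y->q6 q4-x->q1 q4-y->q7 q5-x->q4 q5-y->q8 q6-x->q8 q6-y->q6 q7-x->q1 q7-y->q9 q8-x->q9 q8-y->q8 q9-x->q6 q9-y->q9

Build one automaton per condition and run them in lockstep. One (4 states) tracks whether and how much of `xyy` has been seen; the other (3 states) tracks the count of `x`s modulo 3. Each combined state is a pair, one component from each; accept when both components accept.
        x   y  
>  q0   q1  q0 
   q1   q2  q3 
   q2   q4  q5 
   q3   q2  q6 
   q4   q1  q7 
   q5   q4  q8 
 * q6   q8  q6 
   q7   q1  q9 
   q8   q9  q8 
   q9   q6  q9 
(> = start, * = accepting)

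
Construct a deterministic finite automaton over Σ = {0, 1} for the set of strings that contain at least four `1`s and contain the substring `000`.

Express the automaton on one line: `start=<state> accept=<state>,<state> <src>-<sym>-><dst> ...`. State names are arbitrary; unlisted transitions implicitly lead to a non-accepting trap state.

start=S0 accept=S21,S23 S0-0->S1 S0-1->S2 S1-0->S3 S1-1->S2 S2-0->S4 S2-1->S5 S3-0->S6 S3-1->S2 S4-0->S7 S4-1->S5 S5-0->S8 S5-1->S9 S6-0->S6 S6-1->S10 S7-0->S10 S7-1->S5 S8-0->S11 S8-1->S9 S9-0->S12 S9-1->S13 S10-0->S10 S10-1->S14 S11-0->S14 S11-1->S9 S12-0->S15 S12-1->S13 S13-0->S16 S13-1->S17 S14-0->S14 S14-1->S18 S15-0->S18 S15-1->S13 S16-0->S19 S16-1->S17 S17-0->S20 S17-1->S17 S18-0->S18 S18-1->S21 S19-0->S21 S19-1->S17 S20-0->S22 S20-1->S17 S21-0->S21 S21-1->S23 S22-0->S23 S22-1->S17 S23-0->S23 S23-1->S23

Build one automaton per condition and run them in lockstep. One (6 states) tracks the count of `1`s, saturating at 5; the other (4 states) tracks whether and how much of `000` has been seen. Each combined state is a pair, one component from each; accept when both components accept.
24 states suffice.
          0    1  
>  S0     S1   S2 
   S1     S3   S2 
   S2     S4   S5 
   S3     S6   S2 
   S4     S7   S5 
   S5     S8   S9 
   S6     S6  S10 
   S7    S10   S5 
   S8    S11   S9 
   S9    S12  S13 
   S10   S10  S14 
   S11   S14   S9 
   S12   S15  S13 
   S13   S16  S17 
   S14   S14  S18 
   S15   S18  S13 
   S16   S19  S17 
   S17   S20  S17 
   S18   S18  S21 
   S19   S21  S17 
   S20   S22  S17 
 * S21   S21  S23 
   S22   S23  S17 
 * S23   S23  S23 
(> = start, * = accepting)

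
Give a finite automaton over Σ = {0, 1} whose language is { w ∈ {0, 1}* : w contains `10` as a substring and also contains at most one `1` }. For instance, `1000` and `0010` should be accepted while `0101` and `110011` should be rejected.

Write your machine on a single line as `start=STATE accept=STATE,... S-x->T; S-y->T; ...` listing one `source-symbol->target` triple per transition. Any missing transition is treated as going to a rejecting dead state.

start=s0; accept=s2; s0-0->s0; s0-1->s1; s1-0->s2; s1-1->s3; s2-0->s2; s2-1->s3; s3-0->s3; s3-1->s3

Run two small machines in parallel and take their product. The first has 3 states tracking whether and how much of `10` has been seen; the second has 3 states tracking the count of `1`s, saturating at 2. A product state is a pair (one from each), accepting exactly when both do. Equivalent product states are then merged.
        0   1  
>  s0   s0  s1 
   s1   s2  s3 
 * s2   s2  s3 
   s3   s3  s3 
(> = start, * = accepting)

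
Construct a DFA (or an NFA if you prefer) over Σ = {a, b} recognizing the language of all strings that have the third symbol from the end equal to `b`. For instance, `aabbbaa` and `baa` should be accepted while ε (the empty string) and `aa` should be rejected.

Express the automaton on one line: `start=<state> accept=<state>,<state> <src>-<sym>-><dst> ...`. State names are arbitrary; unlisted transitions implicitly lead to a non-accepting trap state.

start=S0 accept=S11,S12,S13,S14 S0-a->S1 S0-b->S2 S1-a->S3 S1-b->S4 S2-a->S5 S2-b->S6 S3-a->S7 S3-b->S8 S4-a->S9 S4-b->S10 S5-a->S11 S5-b->S12 S6-a->S13 S6-b->S14 S7-a->S7 S7-b->S8 S8-a->S9 S8-b->S10 S9-a->S11 S9-b->S12 S10-a->S13 S10-b->S14 S11-a->S7 S11-b->S8 S12-a->S9 S12-b->S10 S13-a->S11 S13-b->S12 S14-a->S13 S14-b->S14

Because acceptance depends on a position counted from the end, the machine has to buffer the most recent 3 symbols. Make each state the string of the last up-to-3 symbols read; on input `x` shift the window left and append `x`. Accept when the buffered window has length 3 and begins with `b`.
15 states suffice.
          a    b  
>  S0     S1   S2 
   S1     S3   S4 
   S2     S5   S6 
   S3     S7   S8 
   S4     S9  S10 
   S5    S11  S12 
   S6    S13  S14 
   S7     S7   S8 
   S8     S9  S10 
   S9    S11  S12 
   S10   S13  S14 
 * S11    S7   S8 
 * S12    S9  S10 
 * S13   S11  S12 
 * S14   S13  S14 
(> = start, * = accepting)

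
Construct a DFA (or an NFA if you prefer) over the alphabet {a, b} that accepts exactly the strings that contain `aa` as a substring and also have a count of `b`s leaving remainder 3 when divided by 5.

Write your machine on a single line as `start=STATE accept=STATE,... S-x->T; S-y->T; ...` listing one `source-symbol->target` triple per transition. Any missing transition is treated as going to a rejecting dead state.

start=s0; accept=s12; s0-a->s1; s0-b->s2; s1-a->s3; s1-b->s2; s2-a->s4; s2-b->s5; s3-a->s3; s3-b->s6; s4-a->s6; s4-b->s5; s5-a->s7; s5-b->s8; s6-a->s6; s6-b->s9; s7-a->s9; s7-b->s8; s8-a->s10; s8-b->s11; s9-a->s9; s9-b->s12; s10-a->s12; s10-b->s11; s11-a->s13; s11-b->s0; s12-a->s12; s12-b->s14; s13-a->s14; s13-b->s0; s14-a->s14; s14-b->s3

Build one automaton per condition and run them in lockstep. The first has 3 states tracking whether and how much of `aa` has been seen; the second has 5 states tracking the count of `b`s modulo 5. A product state is a pair (one from each), accepting exactly when both do.
          a    b  
>  s0     s1   s2 
   s1     s3   s2 
   s2     s4   s5 
   s3     s3   s6 
   s4     s6   s5 
   s5     s7   s8 
   s6     s6   s9 
   s7     s9   s8 
   s8    s10  s11 
   s9     s9  s12 
   s10   s12  s11 
   s11   s13   s0 
 * s12   s12  s14 
   s13   s14   s0 
   s14   s14   s3 
(> = start, * = accepting)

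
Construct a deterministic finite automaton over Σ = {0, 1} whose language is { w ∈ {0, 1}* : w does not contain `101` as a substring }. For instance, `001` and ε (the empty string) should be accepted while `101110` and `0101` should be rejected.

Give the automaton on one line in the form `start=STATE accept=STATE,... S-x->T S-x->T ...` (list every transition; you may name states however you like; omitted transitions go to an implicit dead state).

Track partial matches of the forbidden pattern `101`. State S3 is a dead state reached once `101` has occurred; every other state accepts. S0 means no part of `101` is currently matched.
        0   1  
>* S0   S0  S1 
 * S1   S2  S1 
 * S2   S0  S3 
   S3   S3  S3 
(> = start, * = accepting)

start=S0 accept=S0,S1,S2 S0-0->S0 S0-1->S1 S1-0->S2 S1-1->S1 S2-0->S0 S2-1->S3 S3-0->S3 S3-1->S3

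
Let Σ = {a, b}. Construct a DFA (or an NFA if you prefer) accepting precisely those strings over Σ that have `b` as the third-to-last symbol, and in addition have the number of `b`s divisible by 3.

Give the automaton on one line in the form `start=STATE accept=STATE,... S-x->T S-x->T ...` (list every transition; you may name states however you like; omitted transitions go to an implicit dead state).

start=s0 accept=s6,s9,s10,s13 s0-a->s0 s0-b->s1 s1-a->s2 s1-b->s3 s2-a->s2 s2-b->s4 s3-a->s5 s3-b->s6 s4-a->s5 s4-b->s7 s5-a->s8 s5-b->s9 s6-a->s10 s6-b->s1 s7-a->s10 s7-b->s1 s8-a->s8 s8-b->s11 s9-a->s12 s9-b->s1 s10-a->s13 s10-b->s1 s11-a->s12 s11-b->s1 s12-a->s13 s12-b->s1 s13-a->s0 s13-b->s1

Handle the two conditions separately and then intersect. The first has 15 states tracking the last 3 symbols read; the second has 3 states tracking the count of `b`s modulo 3. A product state is a pair (one from each), accepting exactly when both do. Minimizing collapses redundant product states.
A 14-state machine:
          a    b  
>  s0     s0   s1 
   s1     s2   s3 
   s2     s2   s4 
   s3     s5   s6 
   s4     s5   s7 
   s5     s8   s9 
 * s6    s10   s1 
   s7    s10   s1 
   s8     s8  s11 
 * s9    s12   s1 
 * s10   s13   s1 
   s11   s12   s1 
   s12   s13   s1 
 * s13    s0   s1 
(> = start, * = accepting)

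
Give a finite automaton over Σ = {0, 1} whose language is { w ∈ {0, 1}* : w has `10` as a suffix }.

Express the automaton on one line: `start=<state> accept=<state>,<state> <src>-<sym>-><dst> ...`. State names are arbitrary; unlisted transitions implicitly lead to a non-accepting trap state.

start=q0 accept=q2 q0-0->q0 q0-1->q1 q1-0->q2 q1-1->q1 q2-0->q0 q2-1->q1

Remember how much of `10` the current input suffix matches. State q0 means no match yet; q1 means the last symbol is `1`; q2 means the last 2 symbols are `10`. Only q2 accepts. On a mismatch, fall back to the longest proper suffix that is still a prefix of `10`.
With 3 states:
        0   1  
>  q0   q0  q1 
   q1   q2  q1 
 * q2   q0  q1 
(> = start, * = accepting)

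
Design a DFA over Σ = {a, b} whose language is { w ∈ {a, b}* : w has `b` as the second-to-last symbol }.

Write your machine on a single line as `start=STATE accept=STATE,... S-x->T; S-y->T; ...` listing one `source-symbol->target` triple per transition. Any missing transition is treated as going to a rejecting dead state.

start=q0; accept=q5,q6; q0-a->q1; q0-b->q2; q1-a->q3; q1-b->q4; q2-a->q5; q2-b->q6; q3-a->q3; q3-b->q4; q4-a->q5; q4-b->q6; q5-a->q3; q5-b->q4; q6-a->q5; q6-b->q6

Because acceptance depends on a position counted from the end, the machine has to buffer the most recent 2 symbols. Make each state the string of the last up-to-2 symbols read; on input `x` shift the window left and append `x`. Accept when the buffered window has length 2 and begins with `b`.
With 7 states:
        a   b  
>  q0   q1  q2 
   q1   q3  q4 
   q2   q5  q6 
   q3   q3  q4 
   q4   q5  q6 
 * q5   q3  q4 
 * q6   q5  q6 
(> = start, * = accepting)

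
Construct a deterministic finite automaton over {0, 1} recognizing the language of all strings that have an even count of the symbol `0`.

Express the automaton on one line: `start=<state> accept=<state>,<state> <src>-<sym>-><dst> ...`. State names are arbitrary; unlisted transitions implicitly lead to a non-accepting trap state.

start=S0 accept=S0 S0-0->S1 S0-1->S0 S1-0->S0 S1-1->S1

The only thing that matters is how many `0`s have appeared, reduced mod 2. Use one state per residue: S0 for 0, …, S1 for 1. Reading `0` moves to the next residue; anything else stays put. S0 is accepting.
A 2-state machine:
        0   1  
>* S0   S1  S0 
   S1   S0  S1 
(> = start, * = accepting)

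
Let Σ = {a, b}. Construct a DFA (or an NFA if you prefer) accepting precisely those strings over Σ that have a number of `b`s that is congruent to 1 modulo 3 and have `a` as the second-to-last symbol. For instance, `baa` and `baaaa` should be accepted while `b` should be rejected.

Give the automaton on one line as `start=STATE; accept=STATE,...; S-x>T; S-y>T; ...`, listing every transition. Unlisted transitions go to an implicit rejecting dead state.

Run two small machines in parallel and take their product. The first has 3 states tracking the count of `b`s modulo 3; the second has 7 states tracking the last 2 symbols read. A product state is a pair (one from each), accepting exactly when both do. Equivalent product states are then merged.
        a   b  
>  s0   s1  s2 
   s1   s1  s3 
   s2   s4  s5 
 * s3   s4  s5 
   s4   s6  s5 
   s5   s5  s0 
 * s6   s6  s5 
(> = start, * = accepting)

start=s0; accept=s3,s6; s0-a>s1; s0-b>s2; s1-a>s1; s1-b>s3; s2-a>s4; s2-b>s5; s3-a>s4; s3-b>s5; s4-a>s6; s4-b>s5; s5-a>s5; s5-b>s0; s6-a>s6; s6-b>s5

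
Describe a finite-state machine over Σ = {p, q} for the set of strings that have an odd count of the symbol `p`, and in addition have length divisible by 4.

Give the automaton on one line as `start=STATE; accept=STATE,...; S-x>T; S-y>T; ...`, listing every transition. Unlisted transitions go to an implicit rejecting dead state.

start=s0; accept=s7; s0-p>s1; s0-q>s2; s1-p>s3; s1-q>s4; s2-p>s4; s2-q>s3; s3-p>s5; s3-q>s6; s4-p>s6; s4-q>s5; s5-p>s0; s5-q>s7; s6-p>s7; s6-q>s0; s7-p>s2; s7-q>s1

Handle the two conditions separately and then intersect. The first has 2 states tracking the count of `p`s modulo 2; the second has 4 states tracking the input length modulo 4. A product state is a pair (one from each), accepting exactly when both do.
An 8-state machine:
        p   q  
>  s0   s1  s2 
   s1   s3  s4 
   s2   s4  s3 
   s3   s5  s6 
   s4   s6  s5 
   s5   s0  s7 
   s6   s7  s0 
 * s7   s2  s1 
(> = start, * = accepting)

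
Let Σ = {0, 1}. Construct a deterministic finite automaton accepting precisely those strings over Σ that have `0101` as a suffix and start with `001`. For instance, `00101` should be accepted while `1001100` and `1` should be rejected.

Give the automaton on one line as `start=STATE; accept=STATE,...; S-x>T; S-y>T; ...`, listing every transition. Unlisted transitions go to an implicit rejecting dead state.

start=s0; accept=s8; s0-0>s1; s0-1>s2; s1-0>s3; s1-1>s2; s2-0>s2; s2-1>s2; s3-0>s2; s3-1>s4; s4-0>s5; s4-1>s6; s5-0>s7; s5-1>s8; s6-0>s7; s6-1>s6; s7-0>s7; s7-1>s4; s8-0>s5; s8-1>s6

Handle the two conditions separately and then intersect. The first has 5 states tracking how much of the suffix `0101` has currently been matched; the second has 5 states tracking whether the input so far still matches the prefix `001`. A product state is a pair (one from each), accepting exactly when both do. Minimizing collapses redundant product states.
        0   1  
>  s0   s1  s2 
   s1   s3  s2 
   s2   s2  s2 
   s3   s2  s4 
   s4   s5  s6 
   s5   s7  s8 
   s6   s7  s6 
   s7   s7  s4 
 * s8   s5  s6 
(> = start, * = accepting)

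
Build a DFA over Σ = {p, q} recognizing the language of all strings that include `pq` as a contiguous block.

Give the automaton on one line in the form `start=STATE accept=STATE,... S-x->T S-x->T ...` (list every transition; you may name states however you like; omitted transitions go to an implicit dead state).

States S0..S1 record the length of the longest prefix of `pq` that matches the current input suffix. Reaching S2 means `pq` has been seen, and we stay there forever. Accept from S2.
        p   q  
>  S0   S1  S0 
   S1   S1  S2 
 * S2   S2  S2 
(> = start, * = accepting)

start=S0 accept=S2 S0-p->S1 S0-q->S0 S1-p->S1 S1-q->S2 S2-p->S2 S2-q->S2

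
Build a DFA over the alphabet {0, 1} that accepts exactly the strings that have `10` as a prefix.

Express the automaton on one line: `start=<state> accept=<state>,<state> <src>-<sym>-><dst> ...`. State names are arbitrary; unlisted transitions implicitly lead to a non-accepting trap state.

Walk along `10` while the input agrees: from q0 take `1` to q1, and so on. Any deviation drops to the rejecting sink q3. Once q2 is reached the prefix is confirmed and every continuation is accepted.
4 states suffice.
        0   1  
>  q0   q3  q1 
   q1   q2  q3 
 * q2   q2  q2 
   q3   q3  q3 
(> = start, * = accepting)

start=q0 accept=q2 q0-0->q3 q0-1->q1 q1-0->q2 q1-1->q3 q2-0->q2 q2-1->q2 q3-0->q3 q3-1->q3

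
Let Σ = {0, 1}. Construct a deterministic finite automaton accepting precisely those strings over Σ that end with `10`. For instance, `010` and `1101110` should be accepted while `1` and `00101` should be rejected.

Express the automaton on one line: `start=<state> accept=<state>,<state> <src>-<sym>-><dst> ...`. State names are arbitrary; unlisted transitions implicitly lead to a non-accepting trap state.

Let each state record the length of the longest suffix of the input read so far that is also a prefix of `10`. B means the last symbol is `1`; C means the last 2 symbols are `10`. Accept only at C, where the string currently ends in `10`.
3 states suffice.
       0  1 
>  A   A  B 
   B   C  B 
 * C   A  B 
(> = start, * = accepting)

start=A accept=C A-0->A A-1->B B-0->C B-1->B C-0->A C-1->B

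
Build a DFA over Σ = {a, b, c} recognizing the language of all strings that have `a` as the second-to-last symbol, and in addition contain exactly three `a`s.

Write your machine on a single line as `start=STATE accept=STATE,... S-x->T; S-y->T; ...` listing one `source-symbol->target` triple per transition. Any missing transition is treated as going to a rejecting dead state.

start=S0; accept=S3,S6; S0-a->S1; S0-b->S0; S0-c->S0; S1-a->S2; S1-b->S1; S1-c->S1; S2-a->S3; S2-b->S4; S2-c->S4; S3-a->S5; S3-b->S6; S3-c->S6; S4-a->S7; S4-b->S4; S4-c->S4; S5-a->S5; S5-b->S5; S5-c->S5; S6-a->S5; S6-b->S5; S6-c->S5; S7-a->S5; S7-b->S6; S7-c->S6

Build one automaton per condition and run them in lockstep. One (13 states) tracks the last 2 symbols read; the other (5 states) tracks the count of `a`s, saturating at 4. Each combined state is a pair, one component from each; accept when both components accept. Minimizing collapses redundant product states.
        a   b   c  
>  S0   S1  S0  S0 
   S1   S2  S1  S1 
   S2   S3  S4  S4 
 * S3   S5  S6  S6 
   S4   S7  S4  S4 
   S5   S5  S5  S5 
 * S6   S5  S5  S5 
   S7   S5  S6  S6 
(> = start, * = accepting)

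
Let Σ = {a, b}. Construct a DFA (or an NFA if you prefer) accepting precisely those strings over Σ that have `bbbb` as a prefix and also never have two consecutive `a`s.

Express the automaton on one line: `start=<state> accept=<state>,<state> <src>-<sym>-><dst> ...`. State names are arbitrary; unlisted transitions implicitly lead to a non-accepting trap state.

Run two small machines in parallel and take their product. One (6 states) tracks whether the input so far still matches the prefix `bbbb`; the other (3 states) tracks partial matches of the forbidden pattern `aa`. Each combined state is a pair, one component from each; accept when both components accept. After merging equivalent states the machine shrinks.
A 7-state machine:
        a   b  
>  S0   S1  S2 
   S1   S1  S1 
   S2   S1  S3 
   S3   S1  S4 
   S4   S1  S5 
 * S5   S6  S5 
 * S6   S1  S5 
(> = start, * = accepting)

start=S0 accept=S5,S6 S0-a->S1 S0-b->S2 S1-a->S1 S1-b->S1 S2-a->S1 S2-b->S3 S3-a->S1 S3-b->S4 S4-a->S1 S4-b->S5 S5-a->S6 S5-b->S5 S6-a->S1 S6-b->S5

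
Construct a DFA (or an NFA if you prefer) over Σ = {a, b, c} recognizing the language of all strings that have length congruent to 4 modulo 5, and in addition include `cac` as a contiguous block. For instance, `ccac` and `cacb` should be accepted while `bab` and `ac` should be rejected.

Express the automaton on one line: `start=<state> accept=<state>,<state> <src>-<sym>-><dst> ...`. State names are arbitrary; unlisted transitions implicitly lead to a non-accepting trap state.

start=q0 accept=q13 q0-a->q1 q0-b->q1 q0-c->q2 q1-a->q3 q1-b->q3 q1-c->q4 q2-a->q5 q2-b->q3 q2-c->q4 q3-a->q6 q3-b->q6 q3-c->q7 q4-a->q8 q4-b->q6 q4-c->q7 q5-a->q6 q5-b->q6 q5-c->q9 q6-a->q10 q6-b->q10 q6-c->q11 q7-a->q12 q7-b->q10 q7-c->q11 q8-a->q10 q8-b->q10 q8-c->q13 q9-a->q13 q9-b->q13 q9-c->q13 q10-a->q0 q10-b->q0 q10-c->q14 q11-a->q15 q11-b->q0 q11-c->q14 q12-a->q0 q12-b->q0 q12-c->q16 q13-a->q16 q13-b->q16 q13-c->q16 q14-a->q17 q14-b->q1 q14-c->q2 q15-a->q1 q15-b->q1 q15-c->q18 q16-a->q18 q16-b->q18 q16-c->q18 q17-a->q3 q17-b->q3 q17-c->q19 q18-a->q19 q18-b->q19 q18-c->q19 q19-a->q9 q19-b->q9 q19-c->q9

Handle the two conditions separately and then intersect. The first has 5 states tracking the input length modulo 5; the second has 4 states tracking whether and how much of `cac` has been seen. A product state is a pair (one from each), accepting exactly when both do.
With 20 states:
          a    b    c  
>  q0     q1   q1   q2 
   q1     q3   q3   q4 
   q2     q5   q3   q4 
   q3     q6   q6   q7 
   q4     q8   q6   q7 
   q5     q6   q6   q9 
   q6    q10  q10  q11 
   q7    q12  q10  q11 
   q8    q10  q10  q13 
   q9    q13  q13  q13 
   q10    q0   q0  q14 
   q11   q15   q0  q14 
   q12    q0   q0  q16 
 * q13   q16  q16  q16 
   q14   q17   q1   q2 
   q15    q1   q1  q18 
   q16   q18  q18  q18 
   q17    q3   q3  q19 
   q18   q19  q19  q19 
   q19    q9   q9   q9 
(> = start, * = accepting)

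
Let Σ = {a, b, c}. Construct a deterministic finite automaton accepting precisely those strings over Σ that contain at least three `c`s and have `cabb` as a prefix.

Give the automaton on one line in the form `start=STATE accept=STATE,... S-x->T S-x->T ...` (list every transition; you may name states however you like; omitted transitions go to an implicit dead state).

start=q0 accept=q11,q12 q0-a->q1 q0-b->q1 q0-c->q2 q1-a->q1 q1-b->q1 q1-c->q3 q2-a->q4 q2-b->q3 q2-c->q5 q3-a->q3 q3-b->q3 q3-c->q5 q4-a->q3 q4-b->q6 q4-c->q5 q5-a->q5 q5-b->q5 q5-c->q7 q6-a->q3 q6-b->q8 q6-c->q5 q7-a->q7 q7-b->q7 q7-c->q9 q8-a->q8 q8-b->q8 q8-c->q10 q9-a->q9 q9-b->q9 q9-c->q9 q10-a->q10 q10-b->q10 q10-c->q11 q11-a->q11 q11-b->q11 q11-c->q12 q12-a->q12 q12-b->q12 q12-c->q12

Run two small machines in parallel and take their product. One (5 states) tracks the count of `c`s, saturating at 4; the other (6 states) tracks whether the input so far still matches the prefix `cabb`. Each combined state is a pair, one component from each; accept when both components accept.
With 13 states:
          a    b    c  
>  q0     q1   q1   q2 
   q1     q1   q1   q3 
   q2     q4   q3   q5 
   q3     q3   q3   q5 
   q4     q3   q6   q5 
   q5     q5   q5   q7 
   q6     q3   q8   q5 
   q7     q7   q7   q9 
   q8     q8   q8  q10 
   q9     q9   q9   q9 
   q10   q10  q10  q11 
 * q11   q11  q11  q12 
 * q12   q12  q12  q12 
(> = start, * = accepting)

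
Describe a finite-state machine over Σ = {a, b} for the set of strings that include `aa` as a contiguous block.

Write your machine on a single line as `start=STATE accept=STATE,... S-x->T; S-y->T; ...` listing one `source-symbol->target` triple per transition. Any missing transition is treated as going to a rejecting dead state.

start=q0; accept=q2; q0-a->q1; q0-b->q0; q1-a->q2; q1-b->q0; q2-a->q2; q2-b->q2

States q0..q1 record the length of the longest prefix of `aa` that matches the current input suffix. Reaching q2 means `aa` has been seen, and we stay there forever. Accept from q2.
        a   b  
>  q0   q1  q0 
   q1   q2  q0 
 * q2   q2  q2 
(> = start, * = accepting)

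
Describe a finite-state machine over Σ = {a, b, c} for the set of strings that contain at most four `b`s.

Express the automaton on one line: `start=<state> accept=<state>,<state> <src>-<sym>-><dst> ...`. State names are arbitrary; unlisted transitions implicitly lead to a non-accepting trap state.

start=s0 accept=s0,s1,s2,s3,s4 s0-a->s0 s0-b->s1 s0-c->s0 s1-a->s1 s1-b->s2 s1-c->s1 s2-a->s2 s2-b->s3 s2-c->s2 s3-a->s3 s3-b->s4 s3-c->s3 s4-a->s4 s4-b->s5 s4-c->s4 s5-a->s5 s5-b->s5 s5-c->s5

Only the number of `b`s matters, and only up to 5. Make a chain s0 → s1 → s2 → s3 → s4 → s5 advanced by each `b` (with s5 absorbing); every other symbol self-loops. The accepting set is {s0, s1, s2, s3, s4}.
6 states suffice.
        a   b   c  
>* s0   s0  s1  s0 
 * s1   s1  s2  s1 
 * s2   s2  s3  s2 
 * s3   s3  s4  s3 
 * s4   s4  s5  s4 
   s5   s5  s5  s5 
(> = start, * = accepting)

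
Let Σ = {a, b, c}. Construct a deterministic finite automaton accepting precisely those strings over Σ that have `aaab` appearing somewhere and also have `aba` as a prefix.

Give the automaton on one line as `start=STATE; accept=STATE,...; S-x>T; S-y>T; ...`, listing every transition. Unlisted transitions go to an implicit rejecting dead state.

Build one automaton per condition and run them in lockstep. One (5 states) tracks whether and how much of `aaab` has been seen; the other (5 states) tracks whether the input so far still matches the prefix `aba`. Each combined state is a pair, one component from each; accept when both components accept.
With 13 states:
          a    b    c  
>  S0     S1   S2   S2 
   S1     S3   S4   S2 
   S2     S5   S2   S2 
   S3     S6   S2   S2 
   S4     S7   S2   S2 
   S5     S3   S2   S2 
   S6     S6   S8   S2 
   S7     S9  S10  S10 
   S8     S8   S8   S8 
   S9    S11  S10  S10 
   S10    S7  S10  S10 
   S11   S11  S12  S10 
 * S12   S12  S12  S12 
(> = start, * = accepting)

start=S0; accept=S12; S0-a>S1; S0-b>S2; S0-c>S2; S1-a>S3; S1-b>S4; S1-c>S2; S2-a>S5; S2-b>S2; S2-c>S2; S3-a>S6; S3-b>S2; S3-c>S2; S4-a>S7; S4-b>S2; S4-c>S2; S5-a>S3; S5-b>S2; S5-c>S2; S6-a>S6; S6-b>S8; S6-c>S2; S7-a>S9; S7-b>S10; S7-c>S10; S8-a>S8; S8-b>S8; S8-c>S8; S9-a>S11; S9-b>S10; S9-c>S10; S10-a>S7; S10-b>S10; S10-c>S10; S11-a>S11; S11-b>S12; S11-c>S10; S12-a>S12; S12-b>S12; S12-c>S12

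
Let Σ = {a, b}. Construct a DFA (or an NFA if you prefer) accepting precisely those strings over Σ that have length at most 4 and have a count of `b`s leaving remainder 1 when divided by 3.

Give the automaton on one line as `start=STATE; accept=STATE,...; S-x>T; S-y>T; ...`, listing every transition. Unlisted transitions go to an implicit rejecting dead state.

Run two small machines in parallel and take their product. One (6 states) tracks the input length, saturating at 5; the other (3 states) tracks the count of `b`s modulo 3. Each combined state is a pair, one component from each; accept when both components accept.
15 states suffice.
          a    b  
>  s0     s1   s2 
   s1     s3   s4 
 * s2     s4   s5 
   s3     s6   s7 
 * s4     s7   s8 
   s5     s8   s6 
   s6     s9  s10 
 * s7    s10  s11 
   s8    s11   s9 
   s9    s12  s13 
 * s10   s13  s14 
   s11   s14  s12 
   s12   s12  s13 
   s13   s13  s14 
   s14   s14  s12 
(> = start, * = accepting)

start=s0; accept=s2,s4,s7,s10; s0-a>s1; s0-b>s2; s1-a>s3; s1-b>s4; s2-a>s4; s2-b>s5; s3-a>s6; s3-b>s7; s4-a>s7; s4-b>s8; s5-a>s8; s5-b>s6; s6-a>s9; s6-b>s10; s7-a>s10; s7-b>s11; s8-a>s11; s8-b>s9; s9-a>s12; s9-b>s13; s10-a>s13; s10-b>s14; s11-a>s14; s11-b>s12; s12-a>s12; s12-b>s13; s13-a>s13; s13-b>s14; s14-a>s14; s14-b>s12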